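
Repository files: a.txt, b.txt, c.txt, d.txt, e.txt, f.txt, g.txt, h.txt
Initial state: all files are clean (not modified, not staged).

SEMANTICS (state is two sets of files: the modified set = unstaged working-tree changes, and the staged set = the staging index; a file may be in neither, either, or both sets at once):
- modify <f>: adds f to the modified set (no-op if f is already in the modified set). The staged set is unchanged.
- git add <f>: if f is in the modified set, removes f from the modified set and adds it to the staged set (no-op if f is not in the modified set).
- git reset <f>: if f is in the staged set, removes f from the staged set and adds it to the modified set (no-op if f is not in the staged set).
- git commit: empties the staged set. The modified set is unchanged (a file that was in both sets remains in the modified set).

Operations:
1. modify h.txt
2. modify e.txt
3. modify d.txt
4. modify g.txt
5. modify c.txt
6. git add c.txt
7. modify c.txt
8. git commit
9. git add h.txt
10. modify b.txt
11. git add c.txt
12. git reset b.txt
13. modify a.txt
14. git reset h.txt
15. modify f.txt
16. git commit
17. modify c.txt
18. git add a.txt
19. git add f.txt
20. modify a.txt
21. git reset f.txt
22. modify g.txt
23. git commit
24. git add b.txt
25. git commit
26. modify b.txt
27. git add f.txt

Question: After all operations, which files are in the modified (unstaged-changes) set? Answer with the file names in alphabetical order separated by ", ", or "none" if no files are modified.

After op 1 (modify h.txt): modified={h.txt} staged={none}
After op 2 (modify e.txt): modified={e.txt, h.txt} staged={none}
After op 3 (modify d.txt): modified={d.txt, e.txt, h.txt} staged={none}
After op 4 (modify g.txt): modified={d.txt, e.txt, g.txt, h.txt} staged={none}
After op 5 (modify c.txt): modified={c.txt, d.txt, e.txt, g.txt, h.txt} staged={none}
After op 6 (git add c.txt): modified={d.txt, e.txt, g.txt, h.txt} staged={c.txt}
After op 7 (modify c.txt): modified={c.txt, d.txt, e.txt, g.txt, h.txt} staged={c.txt}
After op 8 (git commit): modified={c.txt, d.txt, e.txt, g.txt, h.txt} staged={none}
After op 9 (git add h.txt): modified={c.txt, d.txt, e.txt, g.txt} staged={h.txt}
After op 10 (modify b.txt): modified={b.txt, c.txt, d.txt, e.txt, g.txt} staged={h.txt}
After op 11 (git add c.txt): modified={b.txt, d.txt, e.txt, g.txt} staged={c.txt, h.txt}
After op 12 (git reset b.txt): modified={b.txt, d.txt, e.txt, g.txt} staged={c.txt, h.txt}
After op 13 (modify a.txt): modified={a.txt, b.txt, d.txt, e.txt, g.txt} staged={c.txt, h.txt}
After op 14 (git reset h.txt): modified={a.txt, b.txt, d.txt, e.txt, g.txt, h.txt} staged={c.txt}
After op 15 (modify f.txt): modified={a.txt, b.txt, d.txt, e.txt, f.txt, g.txt, h.txt} staged={c.txt}
After op 16 (git commit): modified={a.txt, b.txt, d.txt, e.txt, f.txt, g.txt, h.txt} staged={none}
After op 17 (modify c.txt): modified={a.txt, b.txt, c.txt, d.txt, e.txt, f.txt, g.txt, h.txt} staged={none}
After op 18 (git add a.txt): modified={b.txt, c.txt, d.txt, e.txt, f.txt, g.txt, h.txt} staged={a.txt}
After op 19 (git add f.txt): modified={b.txt, c.txt, d.txt, e.txt, g.txt, h.txt} staged={a.txt, f.txt}
After op 20 (modify a.txt): modified={a.txt, b.txt, c.txt, d.txt, e.txt, g.txt, h.txt} staged={a.txt, f.txt}
After op 21 (git reset f.txt): modified={a.txt, b.txt, c.txt, d.txt, e.txt, f.txt, g.txt, h.txt} staged={a.txt}
After op 22 (modify g.txt): modified={a.txt, b.txt, c.txt, d.txt, e.txt, f.txt, g.txt, h.txt} staged={a.txt}
After op 23 (git commit): modified={a.txt, b.txt, c.txt, d.txt, e.txt, f.txt, g.txt, h.txt} staged={none}
After op 24 (git add b.txt): modified={a.txt, c.txt, d.txt, e.txt, f.txt, g.txt, h.txt} staged={b.txt}
After op 25 (git commit): modified={a.txt, c.txt, d.txt, e.txt, f.txt, g.txt, h.txt} staged={none}
After op 26 (modify b.txt): modified={a.txt, b.txt, c.txt, d.txt, e.txt, f.txt, g.txt, h.txt} staged={none}
After op 27 (git add f.txt): modified={a.txt, b.txt, c.txt, d.txt, e.txt, g.txt, h.txt} staged={f.txt}

Answer: a.txt, b.txt, c.txt, d.txt, e.txt, g.txt, h.txt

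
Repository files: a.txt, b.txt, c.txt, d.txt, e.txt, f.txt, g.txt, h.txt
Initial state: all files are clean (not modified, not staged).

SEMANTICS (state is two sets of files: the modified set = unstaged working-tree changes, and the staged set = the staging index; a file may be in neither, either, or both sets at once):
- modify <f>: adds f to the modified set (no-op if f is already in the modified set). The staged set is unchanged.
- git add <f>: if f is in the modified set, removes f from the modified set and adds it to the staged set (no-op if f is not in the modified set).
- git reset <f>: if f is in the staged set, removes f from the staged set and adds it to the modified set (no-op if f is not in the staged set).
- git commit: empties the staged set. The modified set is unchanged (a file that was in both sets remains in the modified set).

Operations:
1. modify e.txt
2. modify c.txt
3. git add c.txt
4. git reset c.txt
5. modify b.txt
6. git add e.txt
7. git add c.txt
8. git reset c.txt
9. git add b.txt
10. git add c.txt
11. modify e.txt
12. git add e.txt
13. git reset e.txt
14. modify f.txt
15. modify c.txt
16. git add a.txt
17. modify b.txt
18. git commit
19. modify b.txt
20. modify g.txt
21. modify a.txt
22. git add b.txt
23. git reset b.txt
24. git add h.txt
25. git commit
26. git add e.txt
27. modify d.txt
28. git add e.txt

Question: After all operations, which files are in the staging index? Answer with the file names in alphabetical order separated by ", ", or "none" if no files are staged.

Answer: e.txt

Derivation:
After op 1 (modify e.txt): modified={e.txt} staged={none}
After op 2 (modify c.txt): modified={c.txt, e.txt} staged={none}
After op 3 (git add c.txt): modified={e.txt} staged={c.txt}
After op 4 (git reset c.txt): modified={c.txt, e.txt} staged={none}
After op 5 (modify b.txt): modified={b.txt, c.txt, e.txt} staged={none}
After op 6 (git add e.txt): modified={b.txt, c.txt} staged={e.txt}
After op 7 (git add c.txt): modified={b.txt} staged={c.txt, e.txt}
After op 8 (git reset c.txt): modified={b.txt, c.txt} staged={e.txt}
After op 9 (git add b.txt): modified={c.txt} staged={b.txt, e.txt}
After op 10 (git add c.txt): modified={none} staged={b.txt, c.txt, e.txt}
After op 11 (modify e.txt): modified={e.txt} staged={b.txt, c.txt, e.txt}
After op 12 (git add e.txt): modified={none} staged={b.txt, c.txt, e.txt}
After op 13 (git reset e.txt): modified={e.txt} staged={b.txt, c.txt}
After op 14 (modify f.txt): modified={e.txt, f.txt} staged={b.txt, c.txt}
After op 15 (modify c.txt): modified={c.txt, e.txt, f.txt} staged={b.txt, c.txt}
After op 16 (git add a.txt): modified={c.txt, e.txt, f.txt} staged={b.txt, c.txt}
After op 17 (modify b.txt): modified={b.txt, c.txt, e.txt, f.txt} staged={b.txt, c.txt}
After op 18 (git commit): modified={b.txt, c.txt, e.txt, f.txt} staged={none}
After op 19 (modify b.txt): modified={b.txt, c.txt, e.txt, f.txt} staged={none}
After op 20 (modify g.txt): modified={b.txt, c.txt, e.txt, f.txt, g.txt} staged={none}
After op 21 (modify a.txt): modified={a.txt, b.txt, c.txt, e.txt, f.txt, g.txt} staged={none}
After op 22 (git add b.txt): modified={a.txt, c.txt, e.txt, f.txt, g.txt} staged={b.txt}
After op 23 (git reset b.txt): modified={a.txt, b.txt, c.txt, e.txt, f.txt, g.txt} staged={none}
After op 24 (git add h.txt): modified={a.txt, b.txt, c.txt, e.txt, f.txt, g.txt} staged={none}
After op 25 (git commit): modified={a.txt, b.txt, c.txt, e.txt, f.txt, g.txt} staged={none}
After op 26 (git add e.txt): modified={a.txt, b.txt, c.txt, f.txt, g.txt} staged={e.txt}
After op 27 (modify d.txt): modified={a.txt, b.txt, c.txt, d.txt, f.txt, g.txt} staged={e.txt}
After op 28 (git add e.txt): modified={a.txt, b.txt, c.txt, d.txt, f.txt, g.txt} staged={e.txt}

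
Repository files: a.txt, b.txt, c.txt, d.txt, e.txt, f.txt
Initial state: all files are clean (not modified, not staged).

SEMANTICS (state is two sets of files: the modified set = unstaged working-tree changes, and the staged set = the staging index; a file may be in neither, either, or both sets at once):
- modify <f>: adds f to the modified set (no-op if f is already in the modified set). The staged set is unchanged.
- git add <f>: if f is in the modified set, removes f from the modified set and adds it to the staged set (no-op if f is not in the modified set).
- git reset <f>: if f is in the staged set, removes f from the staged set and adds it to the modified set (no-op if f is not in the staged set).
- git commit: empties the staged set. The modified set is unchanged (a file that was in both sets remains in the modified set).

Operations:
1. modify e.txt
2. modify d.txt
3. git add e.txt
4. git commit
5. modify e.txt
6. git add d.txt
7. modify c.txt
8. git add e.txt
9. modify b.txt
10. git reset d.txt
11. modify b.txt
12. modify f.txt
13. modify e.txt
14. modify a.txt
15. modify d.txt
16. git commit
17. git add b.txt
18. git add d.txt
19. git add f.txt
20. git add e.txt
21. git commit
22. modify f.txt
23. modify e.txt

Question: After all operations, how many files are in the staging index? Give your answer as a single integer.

After op 1 (modify e.txt): modified={e.txt} staged={none}
After op 2 (modify d.txt): modified={d.txt, e.txt} staged={none}
After op 3 (git add e.txt): modified={d.txt} staged={e.txt}
After op 4 (git commit): modified={d.txt} staged={none}
After op 5 (modify e.txt): modified={d.txt, e.txt} staged={none}
After op 6 (git add d.txt): modified={e.txt} staged={d.txt}
After op 7 (modify c.txt): modified={c.txt, e.txt} staged={d.txt}
After op 8 (git add e.txt): modified={c.txt} staged={d.txt, e.txt}
After op 9 (modify b.txt): modified={b.txt, c.txt} staged={d.txt, e.txt}
After op 10 (git reset d.txt): modified={b.txt, c.txt, d.txt} staged={e.txt}
After op 11 (modify b.txt): modified={b.txt, c.txt, d.txt} staged={e.txt}
After op 12 (modify f.txt): modified={b.txt, c.txt, d.txt, f.txt} staged={e.txt}
After op 13 (modify e.txt): modified={b.txt, c.txt, d.txt, e.txt, f.txt} staged={e.txt}
After op 14 (modify a.txt): modified={a.txt, b.txt, c.txt, d.txt, e.txt, f.txt} staged={e.txt}
After op 15 (modify d.txt): modified={a.txt, b.txt, c.txt, d.txt, e.txt, f.txt} staged={e.txt}
After op 16 (git commit): modified={a.txt, b.txt, c.txt, d.txt, e.txt, f.txt} staged={none}
After op 17 (git add b.txt): modified={a.txt, c.txt, d.txt, e.txt, f.txt} staged={b.txt}
After op 18 (git add d.txt): modified={a.txt, c.txt, e.txt, f.txt} staged={b.txt, d.txt}
After op 19 (git add f.txt): modified={a.txt, c.txt, e.txt} staged={b.txt, d.txt, f.txt}
After op 20 (git add e.txt): modified={a.txt, c.txt} staged={b.txt, d.txt, e.txt, f.txt}
After op 21 (git commit): modified={a.txt, c.txt} staged={none}
After op 22 (modify f.txt): modified={a.txt, c.txt, f.txt} staged={none}
After op 23 (modify e.txt): modified={a.txt, c.txt, e.txt, f.txt} staged={none}
Final staged set: {none} -> count=0

Answer: 0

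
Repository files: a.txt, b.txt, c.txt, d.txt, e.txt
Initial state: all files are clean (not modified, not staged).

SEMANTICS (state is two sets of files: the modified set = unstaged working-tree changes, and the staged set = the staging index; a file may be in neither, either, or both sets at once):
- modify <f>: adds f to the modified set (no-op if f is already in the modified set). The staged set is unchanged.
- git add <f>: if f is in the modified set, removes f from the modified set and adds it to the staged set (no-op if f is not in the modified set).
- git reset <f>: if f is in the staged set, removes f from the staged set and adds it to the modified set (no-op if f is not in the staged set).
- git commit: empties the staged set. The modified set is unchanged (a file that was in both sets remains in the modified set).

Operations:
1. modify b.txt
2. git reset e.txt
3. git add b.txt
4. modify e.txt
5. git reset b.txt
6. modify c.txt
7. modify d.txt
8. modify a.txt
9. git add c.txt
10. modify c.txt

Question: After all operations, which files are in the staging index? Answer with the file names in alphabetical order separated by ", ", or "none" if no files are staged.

Answer: c.txt

Derivation:
After op 1 (modify b.txt): modified={b.txt} staged={none}
After op 2 (git reset e.txt): modified={b.txt} staged={none}
After op 3 (git add b.txt): modified={none} staged={b.txt}
After op 4 (modify e.txt): modified={e.txt} staged={b.txt}
After op 5 (git reset b.txt): modified={b.txt, e.txt} staged={none}
After op 6 (modify c.txt): modified={b.txt, c.txt, e.txt} staged={none}
After op 7 (modify d.txt): modified={b.txt, c.txt, d.txt, e.txt} staged={none}
After op 8 (modify a.txt): modified={a.txt, b.txt, c.txt, d.txt, e.txt} staged={none}
After op 9 (git add c.txt): modified={a.txt, b.txt, d.txt, e.txt} staged={c.txt}
After op 10 (modify c.txt): modified={a.txt, b.txt, c.txt, d.txt, e.txt} staged={c.txt}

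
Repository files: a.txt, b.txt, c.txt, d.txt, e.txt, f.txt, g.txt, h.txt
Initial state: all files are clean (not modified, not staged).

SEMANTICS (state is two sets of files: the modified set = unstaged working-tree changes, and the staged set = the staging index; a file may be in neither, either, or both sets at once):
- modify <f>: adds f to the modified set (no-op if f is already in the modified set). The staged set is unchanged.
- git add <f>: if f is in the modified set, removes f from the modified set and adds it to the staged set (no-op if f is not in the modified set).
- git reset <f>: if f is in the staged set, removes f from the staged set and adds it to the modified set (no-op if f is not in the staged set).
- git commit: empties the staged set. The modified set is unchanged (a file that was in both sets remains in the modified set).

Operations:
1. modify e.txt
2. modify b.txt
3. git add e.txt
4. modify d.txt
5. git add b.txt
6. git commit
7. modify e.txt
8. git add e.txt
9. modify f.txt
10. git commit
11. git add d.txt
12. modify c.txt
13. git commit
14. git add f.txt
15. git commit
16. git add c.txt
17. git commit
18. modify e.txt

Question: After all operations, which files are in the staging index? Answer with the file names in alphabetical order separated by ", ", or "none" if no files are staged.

Answer: none

Derivation:
After op 1 (modify e.txt): modified={e.txt} staged={none}
After op 2 (modify b.txt): modified={b.txt, e.txt} staged={none}
After op 3 (git add e.txt): modified={b.txt} staged={e.txt}
After op 4 (modify d.txt): modified={b.txt, d.txt} staged={e.txt}
After op 5 (git add b.txt): modified={d.txt} staged={b.txt, e.txt}
After op 6 (git commit): modified={d.txt} staged={none}
After op 7 (modify e.txt): modified={d.txt, e.txt} staged={none}
After op 8 (git add e.txt): modified={d.txt} staged={e.txt}
After op 9 (modify f.txt): modified={d.txt, f.txt} staged={e.txt}
After op 10 (git commit): modified={d.txt, f.txt} staged={none}
After op 11 (git add d.txt): modified={f.txt} staged={d.txt}
After op 12 (modify c.txt): modified={c.txt, f.txt} staged={d.txt}
After op 13 (git commit): modified={c.txt, f.txt} staged={none}
After op 14 (git add f.txt): modified={c.txt} staged={f.txt}
After op 15 (git commit): modified={c.txt} staged={none}
After op 16 (git add c.txt): modified={none} staged={c.txt}
After op 17 (git commit): modified={none} staged={none}
After op 18 (modify e.txt): modified={e.txt} staged={none}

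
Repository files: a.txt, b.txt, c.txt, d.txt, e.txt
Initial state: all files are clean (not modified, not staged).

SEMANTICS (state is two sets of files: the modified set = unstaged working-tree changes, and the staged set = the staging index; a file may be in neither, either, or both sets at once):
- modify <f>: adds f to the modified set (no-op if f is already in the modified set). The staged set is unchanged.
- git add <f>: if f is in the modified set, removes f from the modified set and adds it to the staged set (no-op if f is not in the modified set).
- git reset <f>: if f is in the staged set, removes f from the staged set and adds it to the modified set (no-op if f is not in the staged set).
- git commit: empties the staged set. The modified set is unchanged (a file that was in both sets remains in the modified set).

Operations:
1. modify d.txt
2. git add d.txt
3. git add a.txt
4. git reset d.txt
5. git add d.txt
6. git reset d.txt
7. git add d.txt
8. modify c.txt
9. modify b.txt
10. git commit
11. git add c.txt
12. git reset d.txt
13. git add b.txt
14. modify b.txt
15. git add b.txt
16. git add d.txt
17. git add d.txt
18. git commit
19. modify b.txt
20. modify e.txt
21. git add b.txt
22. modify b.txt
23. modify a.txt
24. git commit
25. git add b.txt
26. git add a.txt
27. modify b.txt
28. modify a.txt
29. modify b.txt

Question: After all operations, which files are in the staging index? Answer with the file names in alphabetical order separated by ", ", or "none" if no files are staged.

Answer: a.txt, b.txt

Derivation:
After op 1 (modify d.txt): modified={d.txt} staged={none}
After op 2 (git add d.txt): modified={none} staged={d.txt}
After op 3 (git add a.txt): modified={none} staged={d.txt}
After op 4 (git reset d.txt): modified={d.txt} staged={none}
After op 5 (git add d.txt): modified={none} staged={d.txt}
After op 6 (git reset d.txt): modified={d.txt} staged={none}
After op 7 (git add d.txt): modified={none} staged={d.txt}
After op 8 (modify c.txt): modified={c.txt} staged={d.txt}
After op 9 (modify b.txt): modified={b.txt, c.txt} staged={d.txt}
After op 10 (git commit): modified={b.txt, c.txt} staged={none}
After op 11 (git add c.txt): modified={b.txt} staged={c.txt}
After op 12 (git reset d.txt): modified={b.txt} staged={c.txt}
After op 13 (git add b.txt): modified={none} staged={b.txt, c.txt}
After op 14 (modify b.txt): modified={b.txt} staged={b.txt, c.txt}
After op 15 (git add b.txt): modified={none} staged={b.txt, c.txt}
After op 16 (git add d.txt): modified={none} staged={b.txt, c.txt}
After op 17 (git add d.txt): modified={none} staged={b.txt, c.txt}
After op 18 (git commit): modified={none} staged={none}
After op 19 (modify b.txt): modified={b.txt} staged={none}
After op 20 (modify e.txt): modified={b.txt, e.txt} staged={none}
After op 21 (git add b.txt): modified={e.txt} staged={b.txt}
After op 22 (modify b.txt): modified={b.txt, e.txt} staged={b.txt}
After op 23 (modify a.txt): modified={a.txt, b.txt, e.txt} staged={b.txt}
After op 24 (git commit): modified={a.txt, b.txt, e.txt} staged={none}
After op 25 (git add b.txt): modified={a.txt, e.txt} staged={b.txt}
After op 26 (git add a.txt): modified={e.txt} staged={a.txt, b.txt}
After op 27 (modify b.txt): modified={b.txt, e.txt} staged={a.txt, b.txt}
After op 28 (modify a.txt): modified={a.txt, b.txt, e.txt} staged={a.txt, b.txt}
After op 29 (modify b.txt): modified={a.txt, b.txt, e.txt} staged={a.txt, b.txt}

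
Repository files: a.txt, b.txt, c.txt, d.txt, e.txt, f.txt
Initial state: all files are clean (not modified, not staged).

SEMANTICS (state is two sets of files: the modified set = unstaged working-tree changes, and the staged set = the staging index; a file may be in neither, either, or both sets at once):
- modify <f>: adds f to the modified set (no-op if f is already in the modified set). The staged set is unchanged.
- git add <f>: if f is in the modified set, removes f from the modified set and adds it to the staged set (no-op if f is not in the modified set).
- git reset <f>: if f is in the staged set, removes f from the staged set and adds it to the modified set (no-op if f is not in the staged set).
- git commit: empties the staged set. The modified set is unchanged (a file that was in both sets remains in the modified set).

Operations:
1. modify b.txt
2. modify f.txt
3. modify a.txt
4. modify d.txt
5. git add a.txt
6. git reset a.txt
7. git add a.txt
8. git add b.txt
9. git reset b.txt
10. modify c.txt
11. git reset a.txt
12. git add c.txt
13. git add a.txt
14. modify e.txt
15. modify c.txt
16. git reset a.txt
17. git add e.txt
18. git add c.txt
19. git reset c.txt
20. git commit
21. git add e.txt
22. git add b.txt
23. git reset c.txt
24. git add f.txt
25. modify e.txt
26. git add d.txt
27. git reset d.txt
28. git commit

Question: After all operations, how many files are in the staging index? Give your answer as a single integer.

Answer: 0

Derivation:
After op 1 (modify b.txt): modified={b.txt} staged={none}
After op 2 (modify f.txt): modified={b.txt, f.txt} staged={none}
After op 3 (modify a.txt): modified={a.txt, b.txt, f.txt} staged={none}
After op 4 (modify d.txt): modified={a.txt, b.txt, d.txt, f.txt} staged={none}
After op 5 (git add a.txt): modified={b.txt, d.txt, f.txt} staged={a.txt}
After op 6 (git reset a.txt): modified={a.txt, b.txt, d.txt, f.txt} staged={none}
After op 7 (git add a.txt): modified={b.txt, d.txt, f.txt} staged={a.txt}
After op 8 (git add b.txt): modified={d.txt, f.txt} staged={a.txt, b.txt}
After op 9 (git reset b.txt): modified={b.txt, d.txt, f.txt} staged={a.txt}
After op 10 (modify c.txt): modified={b.txt, c.txt, d.txt, f.txt} staged={a.txt}
After op 11 (git reset a.txt): modified={a.txt, b.txt, c.txt, d.txt, f.txt} staged={none}
After op 12 (git add c.txt): modified={a.txt, b.txt, d.txt, f.txt} staged={c.txt}
After op 13 (git add a.txt): modified={b.txt, d.txt, f.txt} staged={a.txt, c.txt}
After op 14 (modify e.txt): modified={b.txt, d.txt, e.txt, f.txt} staged={a.txt, c.txt}
After op 15 (modify c.txt): modified={b.txt, c.txt, d.txt, e.txt, f.txt} staged={a.txt, c.txt}
After op 16 (git reset a.txt): modified={a.txt, b.txt, c.txt, d.txt, e.txt, f.txt} staged={c.txt}
After op 17 (git add e.txt): modified={a.txt, b.txt, c.txt, d.txt, f.txt} staged={c.txt, e.txt}
After op 18 (git add c.txt): modified={a.txt, b.txt, d.txt, f.txt} staged={c.txt, e.txt}
After op 19 (git reset c.txt): modified={a.txt, b.txt, c.txt, d.txt, f.txt} staged={e.txt}
After op 20 (git commit): modified={a.txt, b.txt, c.txt, d.txt, f.txt} staged={none}
After op 21 (git add e.txt): modified={a.txt, b.txt, c.txt, d.txt, f.txt} staged={none}
After op 22 (git add b.txt): modified={a.txt, c.txt, d.txt, f.txt} staged={b.txt}
After op 23 (git reset c.txt): modified={a.txt, c.txt, d.txt, f.txt} staged={b.txt}
After op 24 (git add f.txt): modified={a.txt, c.txt, d.txt} staged={b.txt, f.txt}
After op 25 (modify e.txt): modified={a.txt, c.txt, d.txt, e.txt} staged={b.txt, f.txt}
After op 26 (git add d.txt): modified={a.txt, c.txt, e.txt} staged={b.txt, d.txt, f.txt}
After op 27 (git reset d.txt): modified={a.txt, c.txt, d.txt, e.txt} staged={b.txt, f.txt}
After op 28 (git commit): modified={a.txt, c.txt, d.txt, e.txt} staged={none}
Final staged set: {none} -> count=0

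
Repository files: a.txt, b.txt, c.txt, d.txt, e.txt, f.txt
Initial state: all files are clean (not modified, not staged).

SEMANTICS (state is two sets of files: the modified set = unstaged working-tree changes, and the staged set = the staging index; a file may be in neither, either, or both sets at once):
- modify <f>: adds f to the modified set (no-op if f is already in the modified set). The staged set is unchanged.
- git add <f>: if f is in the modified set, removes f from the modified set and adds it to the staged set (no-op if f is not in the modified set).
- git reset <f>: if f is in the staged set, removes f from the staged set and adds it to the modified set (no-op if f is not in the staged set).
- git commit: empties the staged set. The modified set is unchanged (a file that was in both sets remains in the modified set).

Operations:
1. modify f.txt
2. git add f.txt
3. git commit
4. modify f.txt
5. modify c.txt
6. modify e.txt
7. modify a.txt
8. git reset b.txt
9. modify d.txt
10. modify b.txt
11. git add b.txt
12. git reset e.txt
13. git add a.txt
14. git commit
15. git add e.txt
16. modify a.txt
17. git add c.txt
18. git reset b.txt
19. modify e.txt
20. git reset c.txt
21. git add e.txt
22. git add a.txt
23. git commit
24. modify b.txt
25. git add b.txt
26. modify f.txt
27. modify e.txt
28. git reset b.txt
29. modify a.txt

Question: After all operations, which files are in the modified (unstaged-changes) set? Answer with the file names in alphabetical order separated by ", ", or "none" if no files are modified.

Answer: a.txt, b.txt, c.txt, d.txt, e.txt, f.txt

Derivation:
After op 1 (modify f.txt): modified={f.txt} staged={none}
After op 2 (git add f.txt): modified={none} staged={f.txt}
After op 3 (git commit): modified={none} staged={none}
After op 4 (modify f.txt): modified={f.txt} staged={none}
After op 5 (modify c.txt): modified={c.txt, f.txt} staged={none}
After op 6 (modify e.txt): modified={c.txt, e.txt, f.txt} staged={none}
After op 7 (modify a.txt): modified={a.txt, c.txt, e.txt, f.txt} staged={none}
After op 8 (git reset b.txt): modified={a.txt, c.txt, e.txt, f.txt} staged={none}
After op 9 (modify d.txt): modified={a.txt, c.txt, d.txt, e.txt, f.txt} staged={none}
After op 10 (modify b.txt): modified={a.txt, b.txt, c.txt, d.txt, e.txt, f.txt} staged={none}
After op 11 (git add b.txt): modified={a.txt, c.txt, d.txt, e.txt, f.txt} staged={b.txt}
After op 12 (git reset e.txt): modified={a.txt, c.txt, d.txt, e.txt, f.txt} staged={b.txt}
After op 13 (git add a.txt): modified={c.txt, d.txt, e.txt, f.txt} staged={a.txt, b.txt}
After op 14 (git commit): modified={c.txt, d.txt, e.txt, f.txt} staged={none}
After op 15 (git add e.txt): modified={c.txt, d.txt, f.txt} staged={e.txt}
After op 16 (modify a.txt): modified={a.txt, c.txt, d.txt, f.txt} staged={e.txt}
After op 17 (git add c.txt): modified={a.txt, d.txt, f.txt} staged={c.txt, e.txt}
After op 18 (git reset b.txt): modified={a.txt, d.txt, f.txt} staged={c.txt, e.txt}
After op 19 (modify e.txt): modified={a.txt, d.txt, e.txt, f.txt} staged={c.txt, e.txt}
After op 20 (git reset c.txt): modified={a.txt, c.txt, d.txt, e.txt, f.txt} staged={e.txt}
After op 21 (git add e.txt): modified={a.txt, c.txt, d.txt, f.txt} staged={e.txt}
After op 22 (git add a.txt): modified={c.txt, d.txt, f.txt} staged={a.txt, e.txt}
After op 23 (git commit): modified={c.txt, d.txt, f.txt} staged={none}
After op 24 (modify b.txt): modified={b.txt, c.txt, d.txt, f.txt} staged={none}
After op 25 (git add b.txt): modified={c.txt, d.txt, f.txt} staged={b.txt}
After op 26 (modify f.txt): modified={c.txt, d.txt, f.txt} staged={b.txt}
After op 27 (modify e.txt): modified={c.txt, d.txt, e.txt, f.txt} staged={b.txt}
After op 28 (git reset b.txt): modified={b.txt, c.txt, d.txt, e.txt, f.txt} staged={none}
After op 29 (modify a.txt): modified={a.txt, b.txt, c.txt, d.txt, e.txt, f.txt} staged={none}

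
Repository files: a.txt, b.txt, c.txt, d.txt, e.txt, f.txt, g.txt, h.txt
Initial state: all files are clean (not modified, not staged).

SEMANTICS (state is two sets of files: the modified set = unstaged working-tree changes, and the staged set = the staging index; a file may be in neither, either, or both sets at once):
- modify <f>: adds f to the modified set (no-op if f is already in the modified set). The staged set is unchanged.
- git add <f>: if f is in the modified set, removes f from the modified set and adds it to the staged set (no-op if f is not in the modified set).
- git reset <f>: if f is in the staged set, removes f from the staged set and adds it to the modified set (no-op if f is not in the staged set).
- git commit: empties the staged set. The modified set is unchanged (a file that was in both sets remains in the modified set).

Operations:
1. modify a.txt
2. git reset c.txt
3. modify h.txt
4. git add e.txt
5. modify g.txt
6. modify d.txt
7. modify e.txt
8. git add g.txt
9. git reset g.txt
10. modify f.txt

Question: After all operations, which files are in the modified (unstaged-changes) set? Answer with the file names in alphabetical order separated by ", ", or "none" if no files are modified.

After op 1 (modify a.txt): modified={a.txt} staged={none}
After op 2 (git reset c.txt): modified={a.txt} staged={none}
After op 3 (modify h.txt): modified={a.txt, h.txt} staged={none}
After op 4 (git add e.txt): modified={a.txt, h.txt} staged={none}
After op 5 (modify g.txt): modified={a.txt, g.txt, h.txt} staged={none}
After op 6 (modify d.txt): modified={a.txt, d.txt, g.txt, h.txt} staged={none}
After op 7 (modify e.txt): modified={a.txt, d.txt, e.txt, g.txt, h.txt} staged={none}
After op 8 (git add g.txt): modified={a.txt, d.txt, e.txt, h.txt} staged={g.txt}
After op 9 (git reset g.txt): modified={a.txt, d.txt, e.txt, g.txt, h.txt} staged={none}
After op 10 (modify f.txt): modified={a.txt, d.txt, e.txt, f.txt, g.txt, h.txt} staged={none}

Answer: a.txt, d.txt, e.txt, f.txt, g.txt, h.txt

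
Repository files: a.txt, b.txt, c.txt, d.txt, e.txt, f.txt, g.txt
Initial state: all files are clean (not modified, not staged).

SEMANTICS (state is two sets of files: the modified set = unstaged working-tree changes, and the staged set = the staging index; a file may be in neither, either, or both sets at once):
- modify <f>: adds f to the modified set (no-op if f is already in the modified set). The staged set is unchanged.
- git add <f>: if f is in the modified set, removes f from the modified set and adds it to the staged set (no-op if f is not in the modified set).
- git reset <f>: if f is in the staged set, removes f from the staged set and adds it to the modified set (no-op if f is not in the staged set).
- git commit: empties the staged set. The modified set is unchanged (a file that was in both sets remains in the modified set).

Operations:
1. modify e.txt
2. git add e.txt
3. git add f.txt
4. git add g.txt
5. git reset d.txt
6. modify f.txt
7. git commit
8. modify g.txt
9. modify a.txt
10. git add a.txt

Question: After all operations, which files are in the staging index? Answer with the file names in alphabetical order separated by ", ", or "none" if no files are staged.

Answer: a.txt

Derivation:
After op 1 (modify e.txt): modified={e.txt} staged={none}
After op 2 (git add e.txt): modified={none} staged={e.txt}
After op 3 (git add f.txt): modified={none} staged={e.txt}
After op 4 (git add g.txt): modified={none} staged={e.txt}
After op 5 (git reset d.txt): modified={none} staged={e.txt}
After op 6 (modify f.txt): modified={f.txt} staged={e.txt}
After op 7 (git commit): modified={f.txt} staged={none}
After op 8 (modify g.txt): modified={f.txt, g.txt} staged={none}
After op 9 (modify a.txt): modified={a.txt, f.txt, g.txt} staged={none}
After op 10 (git add a.txt): modified={f.txt, g.txt} staged={a.txt}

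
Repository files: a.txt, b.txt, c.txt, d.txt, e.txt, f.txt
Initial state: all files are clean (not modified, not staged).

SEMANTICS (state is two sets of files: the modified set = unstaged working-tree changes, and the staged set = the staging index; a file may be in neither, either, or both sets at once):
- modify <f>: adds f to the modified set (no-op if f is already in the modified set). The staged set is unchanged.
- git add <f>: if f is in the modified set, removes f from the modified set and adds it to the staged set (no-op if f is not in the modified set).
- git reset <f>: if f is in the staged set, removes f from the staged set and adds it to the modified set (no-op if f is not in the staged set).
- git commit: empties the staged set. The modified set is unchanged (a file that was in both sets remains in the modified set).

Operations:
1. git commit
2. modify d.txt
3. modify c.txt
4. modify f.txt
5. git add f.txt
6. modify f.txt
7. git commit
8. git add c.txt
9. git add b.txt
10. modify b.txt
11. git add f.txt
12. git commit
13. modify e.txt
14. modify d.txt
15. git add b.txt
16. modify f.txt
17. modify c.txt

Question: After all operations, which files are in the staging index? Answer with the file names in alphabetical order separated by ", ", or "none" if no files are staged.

Answer: b.txt

Derivation:
After op 1 (git commit): modified={none} staged={none}
After op 2 (modify d.txt): modified={d.txt} staged={none}
After op 3 (modify c.txt): modified={c.txt, d.txt} staged={none}
After op 4 (modify f.txt): modified={c.txt, d.txt, f.txt} staged={none}
After op 5 (git add f.txt): modified={c.txt, d.txt} staged={f.txt}
After op 6 (modify f.txt): modified={c.txt, d.txt, f.txt} staged={f.txt}
After op 7 (git commit): modified={c.txt, d.txt, f.txt} staged={none}
After op 8 (git add c.txt): modified={d.txt, f.txt} staged={c.txt}
After op 9 (git add b.txt): modified={d.txt, f.txt} staged={c.txt}
After op 10 (modify b.txt): modified={b.txt, d.txt, f.txt} staged={c.txt}
After op 11 (git add f.txt): modified={b.txt, d.txt} staged={c.txt, f.txt}
After op 12 (git commit): modified={b.txt, d.txt} staged={none}
After op 13 (modify e.txt): modified={b.txt, d.txt, e.txt} staged={none}
After op 14 (modify d.txt): modified={b.txt, d.txt, e.txt} staged={none}
After op 15 (git add b.txt): modified={d.txt, e.txt} staged={b.txt}
After op 16 (modify f.txt): modified={d.txt, e.txt, f.txt} staged={b.txt}
After op 17 (modify c.txt): modified={c.txt, d.txt, e.txt, f.txt} staged={b.txt}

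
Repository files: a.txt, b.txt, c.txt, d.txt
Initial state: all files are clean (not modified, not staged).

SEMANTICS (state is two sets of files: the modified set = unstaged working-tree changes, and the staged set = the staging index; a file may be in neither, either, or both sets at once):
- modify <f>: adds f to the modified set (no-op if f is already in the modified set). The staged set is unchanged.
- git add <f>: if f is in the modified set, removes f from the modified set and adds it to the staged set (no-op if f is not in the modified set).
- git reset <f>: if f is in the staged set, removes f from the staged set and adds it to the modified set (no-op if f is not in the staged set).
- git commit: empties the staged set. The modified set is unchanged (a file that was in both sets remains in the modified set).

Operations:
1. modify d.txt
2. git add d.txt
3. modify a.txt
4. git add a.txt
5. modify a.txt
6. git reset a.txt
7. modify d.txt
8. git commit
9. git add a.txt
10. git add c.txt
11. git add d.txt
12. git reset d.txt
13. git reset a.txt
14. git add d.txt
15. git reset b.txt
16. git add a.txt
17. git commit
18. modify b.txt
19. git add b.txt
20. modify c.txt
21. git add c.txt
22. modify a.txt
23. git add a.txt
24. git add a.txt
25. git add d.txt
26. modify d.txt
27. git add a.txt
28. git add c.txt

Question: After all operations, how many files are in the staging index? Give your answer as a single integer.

Answer: 3

Derivation:
After op 1 (modify d.txt): modified={d.txt} staged={none}
After op 2 (git add d.txt): modified={none} staged={d.txt}
After op 3 (modify a.txt): modified={a.txt} staged={d.txt}
After op 4 (git add a.txt): modified={none} staged={a.txt, d.txt}
After op 5 (modify a.txt): modified={a.txt} staged={a.txt, d.txt}
After op 6 (git reset a.txt): modified={a.txt} staged={d.txt}
After op 7 (modify d.txt): modified={a.txt, d.txt} staged={d.txt}
After op 8 (git commit): modified={a.txt, d.txt} staged={none}
After op 9 (git add a.txt): modified={d.txt} staged={a.txt}
After op 10 (git add c.txt): modified={d.txt} staged={a.txt}
After op 11 (git add d.txt): modified={none} staged={a.txt, d.txt}
After op 12 (git reset d.txt): modified={d.txt} staged={a.txt}
After op 13 (git reset a.txt): modified={a.txt, d.txt} staged={none}
After op 14 (git add d.txt): modified={a.txt} staged={d.txt}
After op 15 (git reset b.txt): modified={a.txt} staged={d.txt}
After op 16 (git add a.txt): modified={none} staged={a.txt, d.txt}
After op 17 (git commit): modified={none} staged={none}
After op 18 (modify b.txt): modified={b.txt} staged={none}
After op 19 (git add b.txt): modified={none} staged={b.txt}
After op 20 (modify c.txt): modified={c.txt} staged={b.txt}
After op 21 (git add c.txt): modified={none} staged={b.txt, c.txt}
After op 22 (modify a.txt): modified={a.txt} staged={b.txt, c.txt}
After op 23 (git add a.txt): modified={none} staged={a.txt, b.txt, c.txt}
After op 24 (git add a.txt): modified={none} staged={a.txt, b.txt, c.txt}
After op 25 (git add d.txt): modified={none} staged={a.txt, b.txt, c.txt}
After op 26 (modify d.txt): modified={d.txt} staged={a.txt, b.txt, c.txt}
After op 27 (git add a.txt): modified={d.txt} staged={a.txt, b.txt, c.txt}
After op 28 (git add c.txt): modified={d.txt} staged={a.txt, b.txt, c.txt}
Final staged set: {a.txt, b.txt, c.txt} -> count=3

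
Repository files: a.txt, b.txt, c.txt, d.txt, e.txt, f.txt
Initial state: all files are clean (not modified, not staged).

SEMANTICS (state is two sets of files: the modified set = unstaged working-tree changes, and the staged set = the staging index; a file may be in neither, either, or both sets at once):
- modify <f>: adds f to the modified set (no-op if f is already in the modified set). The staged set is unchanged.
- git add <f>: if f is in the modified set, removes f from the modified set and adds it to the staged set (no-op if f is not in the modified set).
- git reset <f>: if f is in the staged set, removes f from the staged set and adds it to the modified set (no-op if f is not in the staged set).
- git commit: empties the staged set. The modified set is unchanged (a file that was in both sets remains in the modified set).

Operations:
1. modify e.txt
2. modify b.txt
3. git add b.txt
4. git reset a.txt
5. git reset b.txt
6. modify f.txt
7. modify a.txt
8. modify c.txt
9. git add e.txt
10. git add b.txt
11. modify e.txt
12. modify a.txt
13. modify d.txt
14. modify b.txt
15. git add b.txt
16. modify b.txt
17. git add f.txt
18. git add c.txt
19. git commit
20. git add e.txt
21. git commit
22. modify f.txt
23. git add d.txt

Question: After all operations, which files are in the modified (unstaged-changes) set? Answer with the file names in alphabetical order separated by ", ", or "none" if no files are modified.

Answer: a.txt, b.txt, f.txt

Derivation:
After op 1 (modify e.txt): modified={e.txt} staged={none}
After op 2 (modify b.txt): modified={b.txt, e.txt} staged={none}
After op 3 (git add b.txt): modified={e.txt} staged={b.txt}
After op 4 (git reset a.txt): modified={e.txt} staged={b.txt}
After op 5 (git reset b.txt): modified={b.txt, e.txt} staged={none}
After op 6 (modify f.txt): modified={b.txt, e.txt, f.txt} staged={none}
After op 7 (modify a.txt): modified={a.txt, b.txt, e.txt, f.txt} staged={none}
After op 8 (modify c.txt): modified={a.txt, b.txt, c.txt, e.txt, f.txt} staged={none}
After op 9 (git add e.txt): modified={a.txt, b.txt, c.txt, f.txt} staged={e.txt}
After op 10 (git add b.txt): modified={a.txt, c.txt, f.txt} staged={b.txt, e.txt}
After op 11 (modify e.txt): modified={a.txt, c.txt, e.txt, f.txt} staged={b.txt, e.txt}
After op 12 (modify a.txt): modified={a.txt, c.txt, e.txt, f.txt} staged={b.txt, e.txt}
After op 13 (modify d.txt): modified={a.txt, c.txt, d.txt, e.txt, f.txt} staged={b.txt, e.txt}
After op 14 (modify b.txt): modified={a.txt, b.txt, c.txt, d.txt, e.txt, f.txt} staged={b.txt, e.txt}
After op 15 (git add b.txt): modified={a.txt, c.txt, d.txt, e.txt, f.txt} staged={b.txt, e.txt}
After op 16 (modify b.txt): modified={a.txt, b.txt, c.txt, d.txt, e.txt, f.txt} staged={b.txt, e.txt}
After op 17 (git add f.txt): modified={a.txt, b.txt, c.txt, d.txt, e.txt} staged={b.txt, e.txt, f.txt}
After op 18 (git add c.txt): modified={a.txt, b.txt, d.txt, e.txt} staged={b.txt, c.txt, e.txt, f.txt}
After op 19 (git commit): modified={a.txt, b.txt, d.txt, e.txt} staged={none}
After op 20 (git add e.txt): modified={a.txt, b.txt, d.txt} staged={e.txt}
After op 21 (git commit): modified={a.txt, b.txt, d.txt} staged={none}
After op 22 (modify f.txt): modified={a.txt, b.txt, d.txt, f.txt} staged={none}
After op 23 (git add d.txt): modified={a.txt, b.txt, f.txt} staged={d.txt}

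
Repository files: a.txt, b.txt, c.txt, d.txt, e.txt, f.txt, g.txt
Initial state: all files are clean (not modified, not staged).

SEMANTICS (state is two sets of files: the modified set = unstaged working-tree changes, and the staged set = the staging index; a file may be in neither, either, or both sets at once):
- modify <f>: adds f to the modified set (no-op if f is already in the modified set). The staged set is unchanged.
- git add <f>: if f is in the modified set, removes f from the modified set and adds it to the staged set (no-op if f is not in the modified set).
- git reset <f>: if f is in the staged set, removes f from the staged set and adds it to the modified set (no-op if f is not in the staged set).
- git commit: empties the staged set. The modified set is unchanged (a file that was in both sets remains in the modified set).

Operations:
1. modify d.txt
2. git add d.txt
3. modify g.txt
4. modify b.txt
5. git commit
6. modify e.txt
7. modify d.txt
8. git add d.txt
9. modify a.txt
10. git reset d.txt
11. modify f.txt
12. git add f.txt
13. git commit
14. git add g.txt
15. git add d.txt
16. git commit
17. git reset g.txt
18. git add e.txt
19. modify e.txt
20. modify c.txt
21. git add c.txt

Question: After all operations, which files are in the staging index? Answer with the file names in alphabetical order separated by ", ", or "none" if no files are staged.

Answer: c.txt, e.txt

Derivation:
After op 1 (modify d.txt): modified={d.txt} staged={none}
After op 2 (git add d.txt): modified={none} staged={d.txt}
After op 3 (modify g.txt): modified={g.txt} staged={d.txt}
After op 4 (modify b.txt): modified={b.txt, g.txt} staged={d.txt}
After op 5 (git commit): modified={b.txt, g.txt} staged={none}
After op 6 (modify e.txt): modified={b.txt, e.txt, g.txt} staged={none}
After op 7 (modify d.txt): modified={b.txt, d.txt, e.txt, g.txt} staged={none}
After op 8 (git add d.txt): modified={b.txt, e.txt, g.txt} staged={d.txt}
After op 9 (modify a.txt): modified={a.txt, b.txt, e.txt, g.txt} staged={d.txt}
After op 10 (git reset d.txt): modified={a.txt, b.txt, d.txt, e.txt, g.txt} staged={none}
After op 11 (modify f.txt): modified={a.txt, b.txt, d.txt, e.txt, f.txt, g.txt} staged={none}
After op 12 (git add f.txt): modified={a.txt, b.txt, d.txt, e.txt, g.txt} staged={f.txt}
After op 13 (git commit): modified={a.txt, b.txt, d.txt, e.txt, g.txt} staged={none}
After op 14 (git add g.txt): modified={a.txt, b.txt, d.txt, e.txt} staged={g.txt}
After op 15 (git add d.txt): modified={a.txt, b.txt, e.txt} staged={d.txt, g.txt}
After op 16 (git commit): modified={a.txt, b.txt, e.txt} staged={none}
After op 17 (git reset g.txt): modified={a.txt, b.txt, e.txt} staged={none}
After op 18 (git add e.txt): modified={a.txt, b.txt} staged={e.txt}
After op 19 (modify e.txt): modified={a.txt, b.txt, e.txt} staged={e.txt}
After op 20 (modify c.txt): modified={a.txt, b.txt, c.txt, e.txt} staged={e.txt}
After op 21 (git add c.txt): modified={a.txt, b.txt, e.txt} staged={c.txt, e.txt}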